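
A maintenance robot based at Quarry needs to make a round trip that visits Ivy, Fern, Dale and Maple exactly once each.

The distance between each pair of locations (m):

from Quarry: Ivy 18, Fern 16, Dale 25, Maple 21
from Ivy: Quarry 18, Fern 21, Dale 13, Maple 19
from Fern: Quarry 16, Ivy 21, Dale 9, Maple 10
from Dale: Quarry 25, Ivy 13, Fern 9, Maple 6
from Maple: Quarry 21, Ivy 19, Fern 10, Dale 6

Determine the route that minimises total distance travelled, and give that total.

Quarry-Ivy-Fern-Dale-Maple-Quarry: 18+21+9+6+21 = 75
Quarry-Ivy-Fern-Maple-Dale-Quarry: 18+21+10+6+25 = 80
Quarry-Ivy-Dale-Fern-Maple-Quarry: 18+13+9+10+21 = 71
Quarry-Ivy-Dale-Maple-Fern-Quarry: 18+13+6+10+16 = 63
Quarry-Ivy-Maple-Fern-Dale-Quarry: 18+19+10+9+25 = 81
Quarry-Ivy-Maple-Dale-Fern-Quarry: 18+19+6+9+16 = 68
Quarry-Fern-Ivy-Dale-Maple-Quarry: 16+21+13+6+21 = 77
Quarry-Fern-Ivy-Maple-Dale-Quarry: 16+21+19+6+25 = 87
Quarry-Fern-Dale-Ivy-Maple-Quarry: 16+9+13+19+21 = 78
Quarry-Fern-Maple-Ivy-Dale-Quarry: 16+10+19+13+25 = 83
Quarry-Dale-Ivy-Fern-Maple-Quarry: 25+13+21+10+21 = 90
Quarry-Dale-Fern-Ivy-Maple-Quarry: 25+9+21+19+21 = 95
The minimum is 63.
One optimal route: Quarry → Ivy → Dale → Maple → Fern → Quarry (or its reverse).

Minimum total distance: 63 m.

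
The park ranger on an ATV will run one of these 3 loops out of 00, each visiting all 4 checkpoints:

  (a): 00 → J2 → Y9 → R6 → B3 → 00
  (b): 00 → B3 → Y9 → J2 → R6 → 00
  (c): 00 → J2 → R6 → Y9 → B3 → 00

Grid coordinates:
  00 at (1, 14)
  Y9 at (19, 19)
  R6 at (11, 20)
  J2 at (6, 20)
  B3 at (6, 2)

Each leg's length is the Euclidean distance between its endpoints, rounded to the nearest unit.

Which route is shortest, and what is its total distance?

(a): 8 + 13 + 8 + 19 + 13 = 61
(b): 13 + 21 + 13 + 5 + 12 = 64
(c): 8 + 5 + 8 + 21 + 13 = 55

55 — (c) is the shortest.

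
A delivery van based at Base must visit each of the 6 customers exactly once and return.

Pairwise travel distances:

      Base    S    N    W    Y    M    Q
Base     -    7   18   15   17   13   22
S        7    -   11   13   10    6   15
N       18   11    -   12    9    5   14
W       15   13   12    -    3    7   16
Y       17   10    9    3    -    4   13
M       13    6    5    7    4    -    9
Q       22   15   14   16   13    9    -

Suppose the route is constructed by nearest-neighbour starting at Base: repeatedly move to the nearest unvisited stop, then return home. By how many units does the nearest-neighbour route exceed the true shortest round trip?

From Base: S=7, M=13, W=15, Y=17, N=18, Q=22 → choose S (7).
From S: M=6, Y=10, N=11, W=13, Q=15 → choose M (6).
From M: Y=4, N=5, W=7, Q=9 → choose Y (4).
From Y: W=3, N=9, Q=13 → choose W (3).
From W: N=12, Q=16 → choose N (12).
From N: Q=14 → choose Q (14).
NN route Base → S → M → Y → W → N → Q → Base costs 68.
Optimal: Base → S → N → M → Q → Y → W → Base costs 63 (by enumerating all 360 distinct tours).
Excess = 68 − 63 = 5.

5 longer than the optimal tour.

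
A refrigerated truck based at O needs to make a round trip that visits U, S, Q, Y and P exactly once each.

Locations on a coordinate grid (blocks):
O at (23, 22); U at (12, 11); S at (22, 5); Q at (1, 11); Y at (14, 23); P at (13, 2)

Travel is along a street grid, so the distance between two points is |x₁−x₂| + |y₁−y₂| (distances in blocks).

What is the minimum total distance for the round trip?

Minimum total distance: 86 blocks.

There are 60 distinct closed tours to check (reversals are equivalent).
O→U→S→Q→Y→P→O: 22+16+27+25+22+30 = 142
O→U→S→Q→P→Y→O: 22+16+27+21+22+10 = 118
O→U→S→Y→Q→P→O: 22+16+26+25+21+30 = 140
O→U→S→Y→P→Q→O: 22+16+26+22+21+33 = 140
O→U→S→P→Q→Y→O: 22+16+12+21+25+10 = 106
O→U→S→P→Y→Q→O: 22+16+12+22+25+33 = 130
O→U→Q→S→Y→P→O: 22+11+27+26+22+30 = 138
O→U→Q→S→P→Y→O: 22+11+27+12+22+10 = 104
O→U→Q→Y→S→P→O: 22+11+25+26+12+30 = 126
O→U→Q→Y→P→S→O: 22+11+25+22+12+18 = 110
O→U→Q→P→S→Y→O: 22+11+21+12+26+10 = 102
O→U→Q→P→Y→S→O: 22+11+21+22+26+18 = 120
O→U→Y→S→Q→P→O: 22+14+26+27+21+30 = 140
O→U→Y→S→P→Q→O: 22+14+26+12+21+33 = 128
… (46 more)
O→S→P→U→Q→Y→O: 18+12+10+11+25+10 = 86  ← best
The minimum is 86.
One optimal route: O → S → P → U → Q → Y → O (or its reverse).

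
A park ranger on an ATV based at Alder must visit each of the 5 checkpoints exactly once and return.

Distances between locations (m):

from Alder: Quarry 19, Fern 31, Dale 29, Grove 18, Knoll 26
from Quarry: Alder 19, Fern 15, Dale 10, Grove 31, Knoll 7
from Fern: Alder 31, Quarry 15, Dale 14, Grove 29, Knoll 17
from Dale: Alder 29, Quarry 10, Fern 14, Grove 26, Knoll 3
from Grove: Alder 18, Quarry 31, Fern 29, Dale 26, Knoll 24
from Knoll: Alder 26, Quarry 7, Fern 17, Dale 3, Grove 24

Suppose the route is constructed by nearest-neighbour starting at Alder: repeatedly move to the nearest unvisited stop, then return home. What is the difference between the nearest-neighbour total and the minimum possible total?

Alder: Grove=18, Quarry=19, Knoll=26, Dale=29, Fern=31 ⇒ Grove
Grove: Knoll=24, Dale=26, Fern=29, Quarry=31 ⇒ Knoll
Knoll: Dale=3, Quarry=7, Fern=17 ⇒ Dale
Dale: Quarry=10, Fern=14 ⇒ Quarry
Quarry: Fern=15 ⇒ Fern
NN route Alder → Grove → Knoll → Dale → Quarry → Fern → Alder costs 101.
Optimal: Alder → Quarry → Knoll → Dale → Fern → Grove → Alder costs 90 (by enumerating all 60 distinct tours).
Excess = 101 − 90 = 11.

Excess over optimum: 11 m.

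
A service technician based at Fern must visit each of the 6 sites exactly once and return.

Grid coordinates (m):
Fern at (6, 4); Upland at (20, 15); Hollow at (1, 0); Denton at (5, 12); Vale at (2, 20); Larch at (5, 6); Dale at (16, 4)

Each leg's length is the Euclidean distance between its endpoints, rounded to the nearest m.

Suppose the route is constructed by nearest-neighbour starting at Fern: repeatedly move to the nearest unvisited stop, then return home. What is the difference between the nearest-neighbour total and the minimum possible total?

Fern: Larch=2, Hollow=6, Denton=8, Dale=10, Vale=16, Upland=18 ⇒ Larch
Larch: Denton=6, Hollow=7, Dale=11, Vale=14, Upland=17 ⇒ Denton
Denton: Vale=9, Hollow=13, Dale=14, Upland=15 ⇒ Vale
Vale: Upland=19, Hollow=20, Dale=21 ⇒ Upland
Upland: Dale=12, Hollow=24 ⇒ Dale
Dale: Hollow=16 ⇒ Hollow
NN route Fern → Larch → Denton → Vale → Upland → Dale → Hollow → Fern costs 70.
Optimal: Fern → Hollow → Larch → Denton → Vale → Upland → Dale → Fern costs 69 (by enumerating all 360 distinct tours).
Excess = 70 − 69 = 1.

1 m longer than the optimal tour.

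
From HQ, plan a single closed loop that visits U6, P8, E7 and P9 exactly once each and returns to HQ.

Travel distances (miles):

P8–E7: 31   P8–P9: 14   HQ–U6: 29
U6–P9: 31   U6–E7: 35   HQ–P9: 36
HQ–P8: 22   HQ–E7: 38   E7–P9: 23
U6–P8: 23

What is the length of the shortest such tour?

Minimum total distance: 123 miles.

With 4 stops there are 4!/2 = 12 distinct round trips (a route and its reverse cost the same).
HQ → U6 → P8 → E7 → P9 → HQ: 29+23+31+23+36 = 142
HQ → U6 → P8 → P9 → E7 → HQ: 29+23+14+23+38 = 127
HQ → U6 → E7 → P8 → P9 → HQ: 29+35+31+14+36 = 145
HQ → U6 → E7 → P9 → P8 → HQ: 29+35+23+14+22 = 123
HQ → U6 → P9 → P8 → E7 → HQ: 29+31+14+31+38 = 143
HQ → U6 → P9 → E7 → P8 → HQ: 29+31+23+31+22 = 136
HQ → P8 → U6 → E7 → P9 → HQ: 22+23+35+23+36 = 139
HQ → P8 → U6 → P9 → E7 → HQ: 22+23+31+23+38 = 137
HQ → P8 → E7 → U6 → P9 → HQ: 22+31+35+31+36 = 155
HQ → P8 → P9 → U6 → E7 → HQ: 22+14+31+35+38 = 140
HQ → E7 → U6 → P8 → P9 → HQ: 38+35+23+14+36 = 146
HQ → E7 → P8 → U6 → P9 → HQ: 38+31+23+31+36 = 159
The minimum is 123.
One optimal route: HQ → U6 → E7 → P9 → P8 → HQ (or its reverse).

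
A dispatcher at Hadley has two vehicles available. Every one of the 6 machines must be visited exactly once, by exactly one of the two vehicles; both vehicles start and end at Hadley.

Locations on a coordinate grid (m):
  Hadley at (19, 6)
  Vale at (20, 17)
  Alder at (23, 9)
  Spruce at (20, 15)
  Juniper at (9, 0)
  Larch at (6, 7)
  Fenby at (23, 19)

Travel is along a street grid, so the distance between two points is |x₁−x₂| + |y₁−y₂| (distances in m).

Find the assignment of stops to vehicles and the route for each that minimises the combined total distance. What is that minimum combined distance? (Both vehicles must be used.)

74 m — the smallest possible combined total.

Check every non-empty split of the stops between the two vehicles; for each half take its own optimal tour:
  {Vale} + {Alder, Spruce, Juniper, Larch, Fenby}: 24 + 72 = 96
  {Alder} + {Vale, Spruce, Juniper, Larch, Fenby}: 14 + 72 = 86
  {Vale, Alder} + {Spruce, Juniper, Larch, Fenby}: 30 + 72 = 102
  {Spruce} + {Vale, Alder, Juniper, Larch, Fenby}: 20 + 72 = 92
  {Vale, Spruce} + {Alder, Juniper, Larch, Fenby}: 24 + 72 = 96
  {Alder, Spruce} + {Vale, Juniper, Larch, Fenby}: 26 + 72 = 98
  … (31 splits in total)
  {Juniper, Larch} + {Vale, Alder, Spruce, Fenby}: 40 + 34 = 74  ← best
Best: vehicle 1 Hadley → Juniper → Larch → Hadley = 40; vehicle 2 Hadley → Alder → Fenby → Vale → Spruce → Hadley = 34; combined 74.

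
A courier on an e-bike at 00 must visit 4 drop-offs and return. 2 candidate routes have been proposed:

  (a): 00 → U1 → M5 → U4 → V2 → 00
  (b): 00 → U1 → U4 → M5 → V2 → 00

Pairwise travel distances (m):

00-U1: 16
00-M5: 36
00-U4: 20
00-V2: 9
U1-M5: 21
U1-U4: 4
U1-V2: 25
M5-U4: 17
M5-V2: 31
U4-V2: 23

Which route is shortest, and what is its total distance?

(a): 16 + 21 + 17 + 23 + 9 = 86
(b): 16 + 4 + 17 + 31 + 9 = 77

Shortest is (b), total 77 m.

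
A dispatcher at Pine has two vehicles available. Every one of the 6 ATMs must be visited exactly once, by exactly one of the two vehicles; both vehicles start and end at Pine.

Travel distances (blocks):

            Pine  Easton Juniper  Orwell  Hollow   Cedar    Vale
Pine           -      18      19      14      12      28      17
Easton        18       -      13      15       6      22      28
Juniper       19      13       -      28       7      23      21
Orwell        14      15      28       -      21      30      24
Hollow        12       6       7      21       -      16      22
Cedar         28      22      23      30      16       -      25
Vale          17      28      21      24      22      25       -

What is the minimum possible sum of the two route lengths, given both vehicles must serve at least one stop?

There are 2^5 − 1 = 31 ways to divide the 6 stops into two non-empty groups. For each, the best each vehicle can do is its own shortest tour through its group:
  {Easton} + {Juniper, Orwell, Hollow, Cedar, Vale}: 36 + 105 = 141
  {Juniper} + {Easton, Orwell, Hollow, Cedar, Vale}: 38 + 93 = 131
  {Easton, Juniper} + {Orwell, Hollow, Cedar, Vale}: 50 + 91 = 141
  {Orwell} + {Easton, Juniper, Hollow, Cedar, Vale}: 28 + 96 = 124
  {Easton, Orwell} + {Juniper, Hollow, Cedar, Vale}: 47 + 84 = 131
  {Juniper, Orwell} + {Easton, Hollow, Cedar, Vale}: 61 + 82 = 143
  … (31 splits in total)
Best: vehicle 1 Pine → Orwell → Pine = 28; vehicle 2 Pine → Easton → Juniper → Hollow → Cedar → Vale → Pine = 96; combined 124.

124 blocks — the smallest possible combined total.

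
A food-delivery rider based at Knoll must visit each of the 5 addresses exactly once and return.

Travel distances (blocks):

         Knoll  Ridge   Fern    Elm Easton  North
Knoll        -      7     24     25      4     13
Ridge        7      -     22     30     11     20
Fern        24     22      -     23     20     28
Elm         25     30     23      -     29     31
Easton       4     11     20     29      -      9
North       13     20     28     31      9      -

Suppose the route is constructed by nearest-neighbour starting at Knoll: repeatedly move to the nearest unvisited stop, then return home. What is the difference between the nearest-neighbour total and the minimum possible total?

Knoll: Easton=4, Ridge=7, North=13, Fern=24, Elm=25 ⇒ Easton
Easton: North=9, Ridge=11, Fern=20, Elm=29 ⇒ North
North: Ridge=20, Fern=28, Elm=31 ⇒ Ridge
Ridge: Fern=22, Elm=30 ⇒ Fern
Fern: Elm=23 ⇒ Elm
NN route Knoll → Easton → North → Ridge → Fern → Elm → Knoll costs 103.
Optimal: Knoll → Ridge → Fern → Elm → North → Easton → Knoll costs 96 (by enumerating all 60 distinct tours).
Excess = 103 − 96 = 7.

The nearest-neighbour route is 7 blocks longer than optimal.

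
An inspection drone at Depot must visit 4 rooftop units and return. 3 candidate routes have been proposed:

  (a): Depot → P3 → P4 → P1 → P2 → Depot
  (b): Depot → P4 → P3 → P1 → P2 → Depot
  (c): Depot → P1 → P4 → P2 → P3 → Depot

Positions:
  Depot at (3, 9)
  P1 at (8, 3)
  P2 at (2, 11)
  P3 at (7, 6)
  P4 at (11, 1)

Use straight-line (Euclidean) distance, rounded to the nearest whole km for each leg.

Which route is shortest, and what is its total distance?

Shortest is (a), total 27 km.

(a): 5 + 6 + 4 + 10 + 2 = 27
(b): 11 + 6 + 3 + 10 + 2 = 32
(c): 8 + 4 + 13 + 7 + 5 = 37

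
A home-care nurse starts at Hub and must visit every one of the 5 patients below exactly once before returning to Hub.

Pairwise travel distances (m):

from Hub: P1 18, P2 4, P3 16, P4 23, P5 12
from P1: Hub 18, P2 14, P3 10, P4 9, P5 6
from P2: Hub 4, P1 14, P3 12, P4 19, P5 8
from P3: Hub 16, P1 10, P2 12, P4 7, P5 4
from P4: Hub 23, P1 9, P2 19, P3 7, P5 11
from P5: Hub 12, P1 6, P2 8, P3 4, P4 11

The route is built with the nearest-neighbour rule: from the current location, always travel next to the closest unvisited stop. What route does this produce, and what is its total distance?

Nearest-neighbour total = 50 m; route Hub → P2 → P5 → P3 → P4 → P1 → Hub.

At Hub the remaining stops are P2 4, P5 12, P3 16, P1 18, P4 23; go to P2.
At P2 the remaining stops are P5 8, P3 12, P1 14, P4 19; go to P5.
At P5 the remaining stops are P3 4, P1 6, P4 11; go to P3.
At P3 the remaining stops are P4 7, P1 10; go to P4.
At P4 the remaining stops are P1 9; go to P1.
Return P1→Hub: 18.
Total = 4 + 8 + 4 + 7 + 9 + 18 = 50.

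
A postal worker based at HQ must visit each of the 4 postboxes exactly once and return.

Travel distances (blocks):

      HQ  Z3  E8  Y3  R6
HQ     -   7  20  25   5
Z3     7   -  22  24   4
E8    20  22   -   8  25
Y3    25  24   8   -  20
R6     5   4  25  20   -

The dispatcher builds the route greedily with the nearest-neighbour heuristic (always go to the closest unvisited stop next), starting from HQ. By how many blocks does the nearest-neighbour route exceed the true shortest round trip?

Excess over optimum: 5 blocks.

From HQ: R6=5, Z3=7, E8=20, Y3=25 → choose R6 (5).
From R6: Z3=4, Y3=20, E8=25 → choose Z3 (4).
From Z3: E8=22, Y3=24 → choose E8 (22).
From E8: Y3=8 → choose Y3 (8).
NN route HQ → R6 → Z3 → E8 → Y3 → HQ costs 64.
Optimal: HQ → Z3 → R6 → Y3 → E8 → HQ costs 59 (by enumerating all 12 distinct tours).
Excess = 64 − 59 = 5.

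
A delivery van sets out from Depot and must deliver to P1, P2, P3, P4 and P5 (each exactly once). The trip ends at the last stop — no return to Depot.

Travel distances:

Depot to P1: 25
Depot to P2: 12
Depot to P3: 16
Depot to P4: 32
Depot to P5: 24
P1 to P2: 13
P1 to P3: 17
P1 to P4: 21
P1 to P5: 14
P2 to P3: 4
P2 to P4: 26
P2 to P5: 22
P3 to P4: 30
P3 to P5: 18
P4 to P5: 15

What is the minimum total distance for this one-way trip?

There are 5! = 120 possible orderings.
Depot → P1 → P2 → P3 → P4 → P5: 25+13+4+30+15 = 87
Depot → P1 → P2 → P3 → P5 → P4: 25+13+4+18+15 = 75
Depot → P1 → P2 → P4 → P3 → P5: 25+13+26+30+18 = 112
Depot → P1 → P2 → P4 → P5 → P3: 25+13+26+15+18 = 97
Depot → P1 → P2 → P5 → P3 → P4: 25+13+22+18+30 = 108
Depot → P1 → P2 → P5 → P4 → P3: 25+13+22+15+30 = 105
Depot → P1 → P3 → P2 → P4 → P5: 25+17+4+26+15 = 87
Depot → P1 → P3 → P2 → P5 → P4: 25+17+4+22+15 = 83
Depot → P1 → P3 → P4 → P2 → P5: 25+17+30+26+22 = 120
Depot → P1 → P3 → P4 → P5 → P2: 25+17+30+15+22 = 109
Depot → P1 → P3 → P5 → P2 → P4: 25+17+18+22+26 = 108
Depot → P1 → P3 → P5 → P4 → P2: 25+17+18+15+26 = 101
Depot → P1 → P4 → P2 → P3 → P5: 25+21+26+4+18 = 94
Depot → P1 → P4 → P2 → P5 → P3: 25+21+26+22+18 = 112
… (106 more)
Depot → P2 → P3 → P1 → P5 → P4: 12+4+17+14+15 = 62  ← best
The minimum is 62.
One shortest path: Depot → P2 → P3 → P1 → P5 → P4.

Minimum one-way distance = 62.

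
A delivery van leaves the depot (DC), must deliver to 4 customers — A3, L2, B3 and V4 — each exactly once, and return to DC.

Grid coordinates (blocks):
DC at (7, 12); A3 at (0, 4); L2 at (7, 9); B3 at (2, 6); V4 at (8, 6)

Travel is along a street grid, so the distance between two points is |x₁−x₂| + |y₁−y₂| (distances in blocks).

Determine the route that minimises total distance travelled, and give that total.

There are 12 distinct closed tours to check (reversals are equivalent).
DC → A3 → L2 → B3 → V4 → DC: 15+12+8+6+7 = 48
DC → A3 → L2 → V4 → B3 → DC: 15+12+4+6+11 = 48
DC → A3 → B3 → L2 → V4 → DC: 15+4+8+4+7 = 38
DC → A3 → B3 → V4 → L2 → DC: 15+4+6+4+3 = 32
DC → A3 → V4 → L2 → B3 → DC: 15+10+4+8+11 = 48
DC → A3 → V4 → B3 → L2 → DC: 15+10+6+8+3 = 42
DC → L2 → A3 → B3 → V4 → DC: 3+12+4+6+7 = 32
DC → L2 → A3 → V4 → B3 → DC: 3+12+10+6+11 = 42
DC → L2 → B3 → A3 → V4 → DC: 3+8+4+10+7 = 32
DC → L2 → V4 → A3 → B3 → DC: 3+4+10+4+11 = 32
DC → B3 → A3 → L2 → V4 → DC: 11+4+12+4+7 = 38
DC → B3 → L2 → A3 → V4 → DC: 11+8+12+10+7 = 48
The minimum is 32.
One optimal route: DC → A3 → B3 → V4 → L2 → DC (or its reverse).

32 blocks — the shortest possible round trip.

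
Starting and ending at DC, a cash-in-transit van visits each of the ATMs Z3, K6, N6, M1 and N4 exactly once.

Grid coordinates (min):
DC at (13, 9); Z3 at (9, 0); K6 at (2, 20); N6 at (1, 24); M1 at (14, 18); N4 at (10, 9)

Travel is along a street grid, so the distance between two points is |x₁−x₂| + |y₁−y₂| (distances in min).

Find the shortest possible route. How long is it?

DC - Z3 - K6 - N6 - M1 - N4 - DC: 13+27+5+19+13+3 = 80
DC - Z3 - K6 - N6 - N4 - M1 - DC: 13+27+5+24+13+10 = 92
DC - Z3 - K6 - M1 - N6 - N4 - DC: 13+27+14+19+24+3 = 100
DC - Z3 - K6 - M1 - N4 - N6 - DC: 13+27+14+13+24+27 = 118
DC - Z3 - K6 - N4 - N6 - M1 - DC: 13+27+19+24+19+10 = 112
DC - Z3 - K6 - N4 - M1 - N6 - DC: 13+27+19+13+19+27 = 118
DC - Z3 - N6 - K6 - M1 - N4 - DC: 13+32+5+14+13+3 = 80
DC - Z3 - N6 - K6 - N4 - M1 - DC: 13+32+5+19+13+10 = 92
DC - Z3 - N6 - M1 - K6 - N4 - DC: 13+32+19+14+19+3 = 100
DC - Z3 - N6 - M1 - N4 - K6 - DC: 13+32+19+13+19+22 = 118
DC - Z3 - N6 - N4 - K6 - M1 - DC: 13+32+24+19+14+10 = 112
DC - Z3 - N6 - N4 - M1 - K6 - DC: 13+32+24+13+14+22 = 118
DC - Z3 - M1 - K6 - N6 - N4 - DC: 13+23+14+5+24+3 = 82
DC - Z3 - M1 - K6 - N4 - N6 - DC: 13+23+14+19+24+27 = 120
… (46 more)
DC - M1 - K6 - N6 - Z3 - N4 - DC: 10+14+5+32+10+3 = 74  ← best
The minimum is 74.
One optimal route: DC → M1 → K6 → N6 → Z3 → N4 → DC (or its reverse).

Shortest round trip = 74 min.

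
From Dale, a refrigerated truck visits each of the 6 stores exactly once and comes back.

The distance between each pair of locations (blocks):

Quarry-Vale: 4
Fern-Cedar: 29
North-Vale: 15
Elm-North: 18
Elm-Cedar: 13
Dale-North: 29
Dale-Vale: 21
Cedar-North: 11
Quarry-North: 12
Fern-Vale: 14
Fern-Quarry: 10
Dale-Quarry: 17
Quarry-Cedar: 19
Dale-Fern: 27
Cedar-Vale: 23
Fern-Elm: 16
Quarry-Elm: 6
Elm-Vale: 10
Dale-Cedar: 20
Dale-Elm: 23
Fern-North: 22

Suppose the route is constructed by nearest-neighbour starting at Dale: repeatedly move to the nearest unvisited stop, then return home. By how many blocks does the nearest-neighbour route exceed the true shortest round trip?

5 blocks longer than the optimal tour.

Dale: Quarry=17, Cedar=20, Vale=21, Elm=23, Fern=27, North=29 ⇒ Quarry
Quarry: Vale=4, Elm=6, Fern=10, North=12, Cedar=19 ⇒ Vale
Vale: Elm=10, Fern=14, North=15, Cedar=23 ⇒ Elm
Elm: Cedar=13, Fern=16, North=18 ⇒ Cedar
Cedar: North=11, Fern=29 ⇒ North
North: Fern=22 ⇒ Fern
NN route Dale → Quarry → Vale → Elm → Cedar → North → Fern → Dale costs 104.
Optimal: Dale → Fern → Quarry → Elm → Vale → North → Cedar → Dale costs 99 (by enumerating all 360 distinct tours).
Excess = 104 − 99 = 5.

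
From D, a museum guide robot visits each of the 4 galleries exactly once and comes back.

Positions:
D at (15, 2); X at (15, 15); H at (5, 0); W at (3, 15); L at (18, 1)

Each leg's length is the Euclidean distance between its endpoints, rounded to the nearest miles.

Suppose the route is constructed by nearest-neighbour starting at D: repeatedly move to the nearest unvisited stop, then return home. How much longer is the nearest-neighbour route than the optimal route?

D: L=3, H=10, X=13, W=18 ⇒ L
L: H=13, X=14, W=21 ⇒ H
H: W=15, X=18 ⇒ W
W: X=12 ⇒ X
NN route D → L → H → W → X → D costs 56.
Optimal: D → H → W → X → L → D costs 54 (by enumerating all 12 distinct tours).
Excess = 56 − 54 = 2.

The nearest-neighbour route is 2 miles longer than optimal.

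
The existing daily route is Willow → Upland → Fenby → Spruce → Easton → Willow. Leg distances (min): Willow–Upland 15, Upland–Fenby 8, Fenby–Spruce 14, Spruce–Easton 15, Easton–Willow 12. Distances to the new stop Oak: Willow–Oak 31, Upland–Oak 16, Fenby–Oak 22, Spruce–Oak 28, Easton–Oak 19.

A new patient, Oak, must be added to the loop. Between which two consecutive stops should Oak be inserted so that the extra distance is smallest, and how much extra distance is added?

+30 min — insert Oak between Upland and Fenby.

Insertion cost between consecutive stops i–j is d(i,Oak) + d(Oak,j) − d(i,j):
  between Willow and Upland: 31 + 16 − 15 = 32
  between Upland and Fenby: 16 + 22 − 8 = 30
  between Fenby and Spruce: 22 + 28 − 14 = 36
  between Spruce and Easton: 28 + 19 − 15 = 32
  between Easton and Willow: 19 + 31 − 12 = 38
Cheapest insertion is between Upland and Fenby, adding 30.
New total = 64 + 30 = 94.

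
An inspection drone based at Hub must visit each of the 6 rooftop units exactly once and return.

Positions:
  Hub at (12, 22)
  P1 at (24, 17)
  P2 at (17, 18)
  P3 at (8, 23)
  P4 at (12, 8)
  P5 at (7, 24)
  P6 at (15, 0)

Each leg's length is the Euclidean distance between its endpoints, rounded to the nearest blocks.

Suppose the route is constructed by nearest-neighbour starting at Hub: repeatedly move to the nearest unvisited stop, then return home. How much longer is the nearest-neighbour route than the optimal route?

The nearest-neighbour route is 7 blocks longer than optimal.

From Hub: P3=4, P5=5, P2=6, P1=13, P4=14, P6=22 → choose P3 (4).
From P3: P5=1, P2=10, P4=16, P1=17, P6=24 → choose P5 (1).
From P5: P2=12, P4=17, P1=18, P6=25 → choose P2 (12).
From P2: P1=7, P4=11, P6=18 → choose P1 (7).
From P1: P4=15, P6=19 → choose P4 (15).
From P4: P6=9 → choose P6 (9).
NN route Hub → P3 → P5 → P2 → P1 → P4 → P6 → Hub costs 70.
Optimal: Hub → P2 → P1 → P6 → P4 → P3 → P5 → Hub costs 63 (by enumerating all 360 distinct tours).
Excess = 70 − 63 = 7.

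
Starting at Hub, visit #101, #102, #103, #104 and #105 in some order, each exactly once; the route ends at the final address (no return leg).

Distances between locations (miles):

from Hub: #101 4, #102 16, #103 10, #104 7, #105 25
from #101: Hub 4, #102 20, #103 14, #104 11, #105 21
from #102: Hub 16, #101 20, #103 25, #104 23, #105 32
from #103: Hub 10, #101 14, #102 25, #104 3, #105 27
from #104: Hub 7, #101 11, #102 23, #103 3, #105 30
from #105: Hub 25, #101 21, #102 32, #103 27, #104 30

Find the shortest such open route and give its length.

There are 5! = 120 possible orderings.
Hub → #101 → #102 → #103 → #104 → #105: 4+20+25+3+30 = 82
Hub → #101 → #102 → #103 → #105 → #104: 4+20+25+27+30 = 106
Hub → #101 → #102 → #104 → #103 → #105: 4+20+23+3+27 = 77
Hub → #101 → #102 → #104 → #105 → #103: 4+20+23+30+27 = 104
Hub → #101 → #102 → #105 → #103 → #104: 4+20+32+27+3 = 86
Hub → #101 → #102 → #105 → #104 → #103: 4+20+32+30+3 = 89
Hub → #101 → #103 → #102 → #104 → #105: 4+14+25+23+30 = 96
Hub → #101 → #103 → #102 → #105 → #104: 4+14+25+32+30 = 105
Hub → #101 → #103 → #104 → #102 → #105: 4+14+3+23+32 = 76
Hub → #101 → #103 → #104 → #105 → #102: 4+14+3+30+32 = 83
Hub → #101 → #103 → #105 → #102 → #104: 4+14+27+32+23 = 100
Hub → #101 → #103 → #105 → #104 → #102: 4+14+27+30+23 = 98
Hub → #101 → #104 → #102 → #103 → #105: 4+11+23+25+27 = 90
Hub → #101 → #104 → #102 → #105 → #103: 4+11+23+32+27 = 97
… (106 more)
Hub → #101 → #104 → #103 → #102 → #105: 4+11+3+25+32 = 75  ← best
The minimum is 75.
One shortest path: Hub → #101 → #104 → #103 → #102 → #105.

Shortest open route: 75 miles.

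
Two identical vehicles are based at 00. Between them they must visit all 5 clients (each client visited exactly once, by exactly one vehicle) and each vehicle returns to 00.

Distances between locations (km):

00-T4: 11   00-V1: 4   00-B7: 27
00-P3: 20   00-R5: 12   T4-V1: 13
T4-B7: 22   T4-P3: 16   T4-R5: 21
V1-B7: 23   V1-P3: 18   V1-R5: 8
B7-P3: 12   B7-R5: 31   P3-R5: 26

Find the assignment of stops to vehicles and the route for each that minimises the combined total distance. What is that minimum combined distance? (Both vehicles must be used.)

Minimum combined distance: 89 km.

Try each way of splitting the stops between the two vehicles (each non-empty) and, for each split, find the best tour for each vehicle:
  {T4} + {V1, B7, P3, R5}: 22 + 75 = 97
  {V1} + {T4, B7, P3, R5}: 8 + 82 = 90
  {T4, V1} + {B7, P3, R5}: 28 + 75 = 103
  {B7} + {T4, V1, P3, R5}: 54 + 65 = 119
  {T4, B7} + {V1, P3, R5}: 60 + 58 = 118
  {V1, B7} + {T4, P3, R5}: 54 + 65 = 119
  … (15 splits in total)
  {T4, B7, P3} + {V1, R5}: 65 + 24 = 89  ← best
Best: vehicle 1 00 → T4 → B7 → P3 → 00 = 65; vehicle 2 00 → V1 → R5 → 00 = 24; combined 89.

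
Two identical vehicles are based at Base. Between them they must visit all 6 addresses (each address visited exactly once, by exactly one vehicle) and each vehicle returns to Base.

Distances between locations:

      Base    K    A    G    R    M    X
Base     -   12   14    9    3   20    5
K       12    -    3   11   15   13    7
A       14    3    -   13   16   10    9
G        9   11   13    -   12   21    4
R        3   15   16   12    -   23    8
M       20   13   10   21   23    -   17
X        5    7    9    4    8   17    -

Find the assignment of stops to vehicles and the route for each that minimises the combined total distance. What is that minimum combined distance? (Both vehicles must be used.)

59 — the smallest possible combined total.

There are 2^5 − 1 = 31 ways to divide the 6 stops into two non-empty groups. For each, the best each vehicle can do is its own shortest tour through its group:
  {K} + {A, G, R, M, X}: 24 + 58 = 82
  {A} + {K, G, R, M, X}: 28 + 59 = 87
  {K, A} + {G, R, M, X}: 29 + 56 = 85
  {G} + {K, A, R, M, X}: 18 + 51 = 69
  {K, G} + {A, R, M, X}: 32 + 50 = 82
  {A, G} + {K, R, M, X}: 36 + 51 = 87
  … (31 splits in total)
  {R} + {K, A, G, M, X}: 6 + 53 = 59  ← best
Best: vehicle 1 Base → R → Base = 6; vehicle 2 Base → G → X → K → A → M → Base = 53; combined 59.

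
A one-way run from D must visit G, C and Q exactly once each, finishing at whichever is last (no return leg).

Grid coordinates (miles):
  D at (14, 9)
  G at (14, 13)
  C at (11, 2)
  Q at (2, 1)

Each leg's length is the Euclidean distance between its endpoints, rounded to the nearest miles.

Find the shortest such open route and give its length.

24 miles — the minimum one-way total.

There are 3! = 6 possible orderings.
D→G→C→Q: 4+11+9 = 24
D→G→Q→C: 4+17+9 = 30
D→C→G→Q: 8+11+17 = 36
D→C→Q→G: 8+9+17 = 34
D→Q→G→C: 14+17+11 = 42
D→Q→C→G: 14+9+11 = 34
The minimum is 24.
One shortest path: D → G → C → Q.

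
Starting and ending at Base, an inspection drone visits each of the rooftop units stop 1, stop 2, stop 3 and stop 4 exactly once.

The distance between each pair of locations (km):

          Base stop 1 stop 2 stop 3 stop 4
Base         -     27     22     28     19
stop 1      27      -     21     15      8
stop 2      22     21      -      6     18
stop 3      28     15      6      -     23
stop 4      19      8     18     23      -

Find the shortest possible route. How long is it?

Minimum total distance: 70 km.

With 4 stops there are 4!/2 = 12 distinct round trips (a route and its reverse cost the same).
Base - stop 1 - stop 2 - stop 3 - stop 4 - Base: 27+21+6+23+19 = 96
Base - stop 1 - stop 2 - stop 4 - stop 3 - Base: 27+21+18+23+28 = 117
Base - stop 1 - stop 3 - stop 2 - stop 4 - Base: 27+15+6+18+19 = 85
Base - stop 1 - stop 3 - stop 4 - stop 2 - Base: 27+15+23+18+22 = 105
Base - stop 1 - stop 4 - stop 2 - stop 3 - Base: 27+8+18+6+28 = 87
Base - stop 1 - stop 4 - stop 3 - stop 2 - Base: 27+8+23+6+22 = 86
Base - stop 2 - stop 1 - stop 3 - stop 4 - Base: 22+21+15+23+19 = 100
Base - stop 2 - stop 1 - stop 4 - stop 3 - Base: 22+21+8+23+28 = 102
Base - stop 2 - stop 3 - stop 1 - stop 4 - Base: 22+6+15+8+19 = 70
Base - stop 2 - stop 4 - stop 1 - stop 3 - Base: 22+18+8+15+28 = 91
Base - stop 3 - stop 1 - stop 2 - stop 4 - Base: 28+15+21+18+19 = 101
Base - stop 3 - stop 2 - stop 1 - stop 4 - Base: 28+6+21+8+19 = 82
The minimum is 70.
One optimal route: Base → stop 2 → stop 3 → stop 1 → stop 4 → Base (or its reverse).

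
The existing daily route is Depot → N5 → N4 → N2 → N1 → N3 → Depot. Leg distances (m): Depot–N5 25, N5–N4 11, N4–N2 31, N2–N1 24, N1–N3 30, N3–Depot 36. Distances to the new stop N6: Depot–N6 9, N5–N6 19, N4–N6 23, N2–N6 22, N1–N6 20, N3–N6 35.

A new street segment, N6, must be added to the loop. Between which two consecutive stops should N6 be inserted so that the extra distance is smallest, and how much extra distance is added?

Insertion cost between consecutive stops i–j is d(i,N6) + d(N6,j) − d(i,j):
  between Depot and N5: 9 + 19 − 25 = 3
  between N5 and N4: 19 + 23 − 11 = 31
  between N4 and N2: 23 + 22 − 31 = 14
  between N2 and N1: 22 + 20 − 24 = 18
  between N1 and N3: 20 + 35 − 30 = 25
  between N3 and Depot: 35 + 9 − 36 = 8
Cheapest insertion is between Depot and N5, adding 3.
New total = 157 + 3 = 160.

Minimum extra distance: 3 m, inserting N6 between Depot and N5.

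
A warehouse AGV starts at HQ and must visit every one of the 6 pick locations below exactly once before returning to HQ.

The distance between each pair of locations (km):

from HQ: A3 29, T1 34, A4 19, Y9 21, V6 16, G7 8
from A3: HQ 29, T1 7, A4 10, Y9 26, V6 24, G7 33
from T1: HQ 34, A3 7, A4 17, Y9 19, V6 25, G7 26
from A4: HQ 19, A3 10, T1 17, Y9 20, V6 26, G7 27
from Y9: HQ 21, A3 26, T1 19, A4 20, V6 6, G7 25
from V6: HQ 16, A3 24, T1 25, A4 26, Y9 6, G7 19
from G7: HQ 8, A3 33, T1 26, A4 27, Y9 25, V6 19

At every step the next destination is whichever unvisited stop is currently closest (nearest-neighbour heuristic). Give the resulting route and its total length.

HQ → [G7:8 / V6:16 / A4:19 / Y9:21 / A3:29 / T1:34] → G7 (8)
G7 → [V6:19 / Y9:25 / T1:26 / A4:27 / A3:33] → V6 (19)
V6 → [Y9:6 / A3:24 / T1:25 / A4:26] → Y9 (6)
Y9 → [T1:19 / A4:20 / A3:26] → T1 (19)
T1 → [A3:7 / A4:17] → A3 (7)
A3 → [A4:10] → A4 (10)
Return A4→HQ: 19.
Total = 8 + 19 + 6 + 19 + 7 + 10 + 19 = 88.

Total distance 88 km via the nearest-neighbour route HQ → G7 → V6 → Y9 → T1 → A3 → A4 → HQ.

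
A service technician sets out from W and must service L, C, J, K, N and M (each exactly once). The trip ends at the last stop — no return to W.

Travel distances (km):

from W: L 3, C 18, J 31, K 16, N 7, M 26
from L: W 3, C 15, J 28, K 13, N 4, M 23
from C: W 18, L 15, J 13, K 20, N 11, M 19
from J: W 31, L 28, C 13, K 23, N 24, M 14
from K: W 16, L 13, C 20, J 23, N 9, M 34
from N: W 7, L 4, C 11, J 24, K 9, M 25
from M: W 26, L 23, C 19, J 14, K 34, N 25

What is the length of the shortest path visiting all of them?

There are 6! = 720 possible orderings.
W → L → C → J → K → N → M: 3+15+13+23+9+25 = 88
W → L → C → J → K → M → N: 3+15+13+23+34+25 = 113
W → L → C → J → N → K → M: 3+15+13+24+9+34 = 98
W → L → C → J → N → M → K: 3+15+13+24+25+34 = 114
W → L → C → J → M → K → N: 3+15+13+14+34+9 = 88
W → L → C → J → M → N → K: 3+15+13+14+25+9 = 79
W → L → C → K → J → N → M: 3+15+20+23+24+25 = 110
W → L → C → K → J → M → N: 3+15+20+23+14+25 = 100
… (712 more)
W → L → K → N → C → J → M: 3+13+9+11+13+14 = 63  ← best
The minimum is 63.
One shortest path: W → L → K → N → C → J → M.

Minimum one-way distance = 63 km.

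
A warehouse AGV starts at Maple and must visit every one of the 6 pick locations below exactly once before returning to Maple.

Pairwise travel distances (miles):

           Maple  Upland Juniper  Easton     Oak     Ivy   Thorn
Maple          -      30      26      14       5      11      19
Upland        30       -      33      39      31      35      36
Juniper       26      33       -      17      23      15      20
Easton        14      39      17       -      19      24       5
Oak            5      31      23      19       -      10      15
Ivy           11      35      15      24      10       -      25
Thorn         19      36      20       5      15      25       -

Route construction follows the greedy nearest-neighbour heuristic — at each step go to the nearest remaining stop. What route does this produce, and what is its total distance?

From Maple: distances to unvisited — Oak=5, Ivy=11, Easton=14, Thorn=19, Juniper=26, Upland=30. Nearest is Oak (5).
From Oak: distances to unvisited — Ivy=10, Thorn=15, Easton=19, Juniper=23, Upland=31. Nearest is Ivy (10).
From Ivy: distances to unvisited — Juniper=15, Easton=24, Thorn=25, Upland=35. Nearest is Juniper (15).
From Juniper: distances to unvisited — Easton=17, Thorn=20, Upland=33. Nearest is Easton (17).
From Easton: distances to unvisited — Thorn=5, Upland=39. Nearest is Thorn (5).
From Thorn: distances to unvisited — Upland=36. Nearest is Upland (36).
Return Upland→Maple: 30.
Total = 5 + 10 + 15 + 17 + 5 + 36 + 30 = 118.

Total distance 118 miles via the nearest-neighbour route Maple → Oak → Ivy → Juniper → Easton → Thorn → Upland → Maple.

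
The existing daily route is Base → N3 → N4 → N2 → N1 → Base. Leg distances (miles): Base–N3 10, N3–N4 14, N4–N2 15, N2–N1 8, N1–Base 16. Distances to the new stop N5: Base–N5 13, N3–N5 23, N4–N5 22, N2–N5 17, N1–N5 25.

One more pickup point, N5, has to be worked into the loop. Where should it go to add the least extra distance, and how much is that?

+22 miles — insert N5 between N1 and Base.

Insertion cost between consecutive stops i–j is d(i,N5) + d(N5,j) − d(i,j):
  between Base and N3: 13 + 23 − 10 = 26
  between N3 and N4: 23 + 22 − 14 = 31
  between N4 and N2: 22 + 17 − 15 = 24
  between N2 and N1: 17 + 25 − 8 = 34
  between N1 and Base: 25 + 13 − 16 = 22
Cheapest insertion is between N1 and Base, adding 22.
New total = 63 + 22 = 85.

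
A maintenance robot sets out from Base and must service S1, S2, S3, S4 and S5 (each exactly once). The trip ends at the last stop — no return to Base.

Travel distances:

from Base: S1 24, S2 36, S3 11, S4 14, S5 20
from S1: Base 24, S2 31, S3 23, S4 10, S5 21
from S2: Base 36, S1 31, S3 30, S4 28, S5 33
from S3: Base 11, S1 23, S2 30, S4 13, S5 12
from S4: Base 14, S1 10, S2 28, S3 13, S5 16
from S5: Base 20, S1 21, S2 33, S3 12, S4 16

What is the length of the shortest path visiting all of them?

Shortest open route: 80.

There are 5! = 120 possible orderings.
Base→S1→S2→S3→S4→S5: 24+31+30+13+16 = 114
Base→S1→S2→S3→S5→S4: 24+31+30+12+16 = 113
Base→S1→S2→S4→S3→S5: 24+31+28+13+12 = 108
Base→S1→S2→S4→S5→S3: 24+31+28+16+12 = 111
Base→S1→S2→S5→S3→S4: 24+31+33+12+13 = 113
Base→S1→S2→S5→S4→S3: 24+31+33+16+13 = 117
Base→S1→S3→S2→S4→S5: 24+23+30+28+16 = 121
Base→S1→S3→S2→S5→S4: 24+23+30+33+16 = 126
Base→S1→S3→S4→S2→S5: 24+23+13+28+33 = 121
Base→S1→S3→S4→S5→S2: 24+23+13+16+33 = 109
Base→S1→S3→S5→S2→S4: 24+23+12+33+28 = 120
Base→S1→S3→S5→S4→S2: 24+23+12+16+28 = 103
Base→S1→S4→S2→S3→S5: 24+10+28+30+12 = 104
Base→S1→S4→S2→S5→S3: 24+10+28+33+12 = 107
… (106 more)
Base→S3→S5→S4→S1→S2: 11+12+16+10+31 = 80  ← best
The minimum is 80.
One shortest path: Base → S3 → S5 → S4 → S1 → S2.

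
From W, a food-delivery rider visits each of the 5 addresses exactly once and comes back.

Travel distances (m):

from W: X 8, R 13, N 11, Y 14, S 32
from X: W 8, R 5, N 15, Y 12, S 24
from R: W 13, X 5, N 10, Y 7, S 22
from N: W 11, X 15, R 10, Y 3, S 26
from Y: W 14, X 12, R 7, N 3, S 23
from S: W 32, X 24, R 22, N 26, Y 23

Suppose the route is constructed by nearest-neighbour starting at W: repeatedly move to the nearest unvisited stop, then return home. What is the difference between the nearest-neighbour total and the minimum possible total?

From W: X=8, N=11, R=13, Y=14, S=32 → choose X (8).
From X: R=5, Y=12, N=15, S=24 → choose R (5).
From R: Y=7, N=10, S=22 → choose Y (7).
From Y: N=3, S=23 → choose N (3).
From N: S=26 → choose S (26).
NN route W → X → R → Y → N → S → W costs 81.
Optimal: W → X → R → S → Y → N → W costs 72 (by enumerating all 60 distinct tours).
Excess = 81 − 72 = 9.

Excess over optimum: 9 m.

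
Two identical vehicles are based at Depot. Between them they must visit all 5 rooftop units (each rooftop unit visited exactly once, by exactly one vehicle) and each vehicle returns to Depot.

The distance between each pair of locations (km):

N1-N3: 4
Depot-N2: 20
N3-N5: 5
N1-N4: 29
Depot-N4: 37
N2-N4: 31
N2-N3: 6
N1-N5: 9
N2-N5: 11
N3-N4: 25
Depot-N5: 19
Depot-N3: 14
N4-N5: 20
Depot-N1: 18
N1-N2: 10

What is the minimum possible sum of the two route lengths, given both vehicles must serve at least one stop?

Minimum combined distance: 124 km.

Check every non-empty split of the stops between the two vehicles; for each half take its own optimal tour:
  {N1} + {N2, N3, N4, N5}: 36 + 88 = 124
  {N2} + {N1, N3, N4, N5}: 40 + 84 = 124
  {N1, N2} + {N3, N4, N5}: 48 + 76 = 124
  {N3} + {N1, N2, N4, N5}: 28 + 96 = 124
  {N1, N3} + {N2, N4, N5}: 36 + 88 = 124
  {N2, N3} + {N1, N4, N5}: 40 + 84 = 124
  … (15 splits in total)
Best: vehicle 1 Depot → N1 → Depot = 36; vehicle 2 Depot → N2 → N3 → N5 → N4 → Depot = 88; combined 124.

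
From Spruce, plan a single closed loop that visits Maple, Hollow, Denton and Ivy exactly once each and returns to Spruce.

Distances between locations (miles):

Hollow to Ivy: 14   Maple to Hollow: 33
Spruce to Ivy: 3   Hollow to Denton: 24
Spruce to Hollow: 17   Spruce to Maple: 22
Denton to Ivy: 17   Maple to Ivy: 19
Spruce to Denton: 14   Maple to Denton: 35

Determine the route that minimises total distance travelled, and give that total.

Shortest round trip = 93 miles.

Spruce→Maple→Hollow→Denton→Ivy→Spruce: 22+33+24+17+3 = 99
Spruce→Maple→Hollow→Ivy→Denton→Spruce: 22+33+14+17+14 = 100
Spruce→Maple→Denton→Hollow→Ivy→Spruce: 22+35+24+14+3 = 98
Spruce→Maple→Denton→Ivy→Hollow→Spruce: 22+35+17+14+17 = 105
Spruce→Maple→Ivy→Hollow→Denton→Spruce: 22+19+14+24+14 = 93
Spruce→Maple→Ivy→Denton→Hollow→Spruce: 22+19+17+24+17 = 99
Spruce→Hollow→Maple→Denton→Ivy→Spruce: 17+33+35+17+3 = 105
Spruce→Hollow→Maple→Ivy→Denton→Spruce: 17+33+19+17+14 = 100
Spruce→Hollow→Denton→Maple→Ivy→Spruce: 17+24+35+19+3 = 98
Spruce→Hollow→Ivy→Maple→Denton→Spruce: 17+14+19+35+14 = 99
Spruce→Denton→Maple→Hollow→Ivy→Spruce: 14+35+33+14+3 = 99
Spruce→Denton→Hollow→Maple→Ivy→Spruce: 14+24+33+19+3 = 93
The minimum is 93.
One optimal route: Spruce → Maple → Ivy → Hollow → Denton → Spruce (or its reverse).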